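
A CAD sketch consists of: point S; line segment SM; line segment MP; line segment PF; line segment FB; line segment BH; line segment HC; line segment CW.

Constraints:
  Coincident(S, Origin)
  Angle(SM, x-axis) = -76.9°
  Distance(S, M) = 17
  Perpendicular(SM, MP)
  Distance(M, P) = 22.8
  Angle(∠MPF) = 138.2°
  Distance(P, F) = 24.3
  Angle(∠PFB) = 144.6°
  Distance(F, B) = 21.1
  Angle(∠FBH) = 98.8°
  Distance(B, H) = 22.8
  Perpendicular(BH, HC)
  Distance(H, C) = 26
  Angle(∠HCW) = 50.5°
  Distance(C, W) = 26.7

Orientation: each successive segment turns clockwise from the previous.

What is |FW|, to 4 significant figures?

13.02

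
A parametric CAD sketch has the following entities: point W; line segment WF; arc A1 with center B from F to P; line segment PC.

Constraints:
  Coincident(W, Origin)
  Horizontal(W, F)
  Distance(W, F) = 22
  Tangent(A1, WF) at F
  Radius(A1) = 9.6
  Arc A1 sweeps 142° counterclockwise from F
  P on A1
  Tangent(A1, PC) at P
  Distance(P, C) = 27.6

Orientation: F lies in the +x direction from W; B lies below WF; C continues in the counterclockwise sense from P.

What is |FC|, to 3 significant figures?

37.7

W is at the origin; W and F share the same y with |WF| = 22.0 and F on the +x side, so F = (22.0, 0.00). Since A1 is tangent to WF there, BF ⟂ WF, so B = F + (0, -9.6) = (22.0, -9.60). On A1, F sits at bearing 90° from B; a 142° counterclockwise sweep puts P at bearing 232°, so P = B + 9.6·(cos 232°, sin 232°) = (16.1, -17.2). A1 meets PC tangentially, so BP is at right angles to PC, so PC runs along (−sin 232°, cos 232°); with |PC| = 27.6, C = (37.8, -34.2). Then |FC| = |C − F| = 37.7.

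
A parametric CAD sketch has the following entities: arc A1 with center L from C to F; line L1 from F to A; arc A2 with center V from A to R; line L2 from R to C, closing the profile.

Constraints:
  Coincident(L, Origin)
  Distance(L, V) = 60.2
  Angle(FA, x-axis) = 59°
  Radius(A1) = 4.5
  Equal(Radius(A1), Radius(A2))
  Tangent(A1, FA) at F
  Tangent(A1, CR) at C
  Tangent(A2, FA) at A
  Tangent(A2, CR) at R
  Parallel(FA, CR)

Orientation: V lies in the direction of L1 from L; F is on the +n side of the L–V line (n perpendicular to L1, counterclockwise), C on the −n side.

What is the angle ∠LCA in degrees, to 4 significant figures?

81.50°

Tangency of A1 to both parallel lines with radius 4.5 puts F and C at L ± 4.5·n: F = (-3.857, 2.318), C = (3.857, -2.318). Equal radii place A and R the same way about V: A = V + 4.5·n = (27.15, 53.92), R = V − 4.5·n = (34.86, 49.28). Then cos ∠LCA = CL·CA / (|CL||CA|), giving 81.50°.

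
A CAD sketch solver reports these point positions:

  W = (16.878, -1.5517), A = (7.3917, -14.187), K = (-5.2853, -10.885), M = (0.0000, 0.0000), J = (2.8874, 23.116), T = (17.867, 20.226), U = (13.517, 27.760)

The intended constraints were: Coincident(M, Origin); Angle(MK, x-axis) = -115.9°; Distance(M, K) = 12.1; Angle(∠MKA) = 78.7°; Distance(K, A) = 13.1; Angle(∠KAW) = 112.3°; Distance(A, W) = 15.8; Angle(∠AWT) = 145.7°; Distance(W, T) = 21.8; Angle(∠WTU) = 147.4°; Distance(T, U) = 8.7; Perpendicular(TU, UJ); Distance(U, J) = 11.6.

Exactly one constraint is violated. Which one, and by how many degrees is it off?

Perpendicular(TU, UJ) — off by 6.40°.

M = (0.00, 0.00) ✓; MK at -115.9° ✓; |MK| = 12.10 ✓; ∠MKA = 78.70° ✓; |KA| = 13.10 ✓; ∠KAW = 112.3° ✓; |AW| = 15.80 ✓; ∠AWT = 145.7° ✓; |WT| = 21.80 ✓; ∠WTU = 147.4° ✓; |TU| = 8.700 ✓; ∠(TU, UJ) = 83.60° ✗; |UJ| = 11.60 ✓.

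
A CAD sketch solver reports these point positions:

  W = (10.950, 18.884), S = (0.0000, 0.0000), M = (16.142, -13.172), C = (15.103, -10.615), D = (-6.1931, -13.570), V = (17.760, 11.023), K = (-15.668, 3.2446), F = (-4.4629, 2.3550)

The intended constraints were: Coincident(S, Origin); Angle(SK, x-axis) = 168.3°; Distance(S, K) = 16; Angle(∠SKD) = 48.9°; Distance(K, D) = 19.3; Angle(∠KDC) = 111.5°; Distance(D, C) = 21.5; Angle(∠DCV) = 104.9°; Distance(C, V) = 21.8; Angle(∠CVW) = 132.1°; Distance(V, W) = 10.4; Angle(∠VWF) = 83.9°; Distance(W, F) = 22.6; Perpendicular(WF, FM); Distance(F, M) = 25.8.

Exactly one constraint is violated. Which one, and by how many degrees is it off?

Perpendicular(WF, FM) — off by 6.00°.

S = (0.00, 0.00) ✓; SK at 168.3° ✓; |SK| = 16.00 ✓; ∠SKD = 48.90° ✓; |KD| = 19.30 ✓; ∠KDC = 111.5° ✓; |DC| = 21.50 ✓; ∠DCV = 104.9° ✓; |CV| = 21.80 ✓; ∠CVW = 132.1° ✓; |VW| = 10.40 ✓; ∠VWF = 83.90° ✓; |WF| = 22.60 ✓; ∠(WF, FM) = 96.00° ✗; |FM| = 25.80 ✓.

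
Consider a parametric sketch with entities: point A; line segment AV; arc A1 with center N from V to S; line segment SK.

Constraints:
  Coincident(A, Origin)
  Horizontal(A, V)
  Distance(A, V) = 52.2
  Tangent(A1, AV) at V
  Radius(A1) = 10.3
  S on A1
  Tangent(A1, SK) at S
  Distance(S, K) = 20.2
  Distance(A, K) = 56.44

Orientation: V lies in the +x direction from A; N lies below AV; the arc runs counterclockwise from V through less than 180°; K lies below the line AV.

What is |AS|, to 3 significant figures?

43.9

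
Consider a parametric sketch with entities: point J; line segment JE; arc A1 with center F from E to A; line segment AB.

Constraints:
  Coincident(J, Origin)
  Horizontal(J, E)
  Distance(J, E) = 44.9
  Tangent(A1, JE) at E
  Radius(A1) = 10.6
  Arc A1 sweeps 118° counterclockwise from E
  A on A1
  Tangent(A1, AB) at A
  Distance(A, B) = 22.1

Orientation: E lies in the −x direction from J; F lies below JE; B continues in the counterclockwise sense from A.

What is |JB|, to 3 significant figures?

56.2

J is at the origin; JE is horizontal with |JE| = 44.9 and E on the −x side, so E = (-44.9, 0.00). The tangent condition forces FE to be normal to JE, so F = E + (0, -10.6) = (-44.9, -10.6). On A1, E sits at bearing 90° from F; a 118° counterclockwise sweep puts A at bearing 208°, so A = F + 10.6·(cos 208°, sin 208°) = (-54.3, -15.6). Since A1 is tangent to AB there, FA ⟂ AB, so AB runs along (−sin 208°, cos 208°); with |AB| = 22.1, B = (-43.9, -35.1). Then |JB| = |B − J| = 56.2.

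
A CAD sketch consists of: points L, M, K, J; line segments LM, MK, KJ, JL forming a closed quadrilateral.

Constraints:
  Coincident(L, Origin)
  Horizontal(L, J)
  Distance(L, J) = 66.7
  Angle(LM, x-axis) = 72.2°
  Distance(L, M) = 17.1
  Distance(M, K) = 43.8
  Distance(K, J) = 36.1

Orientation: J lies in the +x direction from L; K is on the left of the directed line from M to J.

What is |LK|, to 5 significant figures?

55.639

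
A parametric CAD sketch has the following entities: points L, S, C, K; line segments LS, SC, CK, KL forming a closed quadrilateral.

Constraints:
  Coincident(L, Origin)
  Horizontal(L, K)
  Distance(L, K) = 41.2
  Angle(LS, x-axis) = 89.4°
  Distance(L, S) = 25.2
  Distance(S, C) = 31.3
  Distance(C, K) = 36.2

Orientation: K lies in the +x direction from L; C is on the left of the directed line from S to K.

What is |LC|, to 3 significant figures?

45.8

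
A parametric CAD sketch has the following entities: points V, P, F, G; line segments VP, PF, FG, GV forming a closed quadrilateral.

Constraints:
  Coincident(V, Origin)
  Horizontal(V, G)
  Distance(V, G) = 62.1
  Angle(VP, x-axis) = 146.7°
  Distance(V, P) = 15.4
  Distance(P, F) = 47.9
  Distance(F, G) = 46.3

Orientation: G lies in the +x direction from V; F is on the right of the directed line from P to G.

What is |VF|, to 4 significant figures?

32.79

Checks: |PF| = 47.90 ✓; |FG| = 46.30 ✓.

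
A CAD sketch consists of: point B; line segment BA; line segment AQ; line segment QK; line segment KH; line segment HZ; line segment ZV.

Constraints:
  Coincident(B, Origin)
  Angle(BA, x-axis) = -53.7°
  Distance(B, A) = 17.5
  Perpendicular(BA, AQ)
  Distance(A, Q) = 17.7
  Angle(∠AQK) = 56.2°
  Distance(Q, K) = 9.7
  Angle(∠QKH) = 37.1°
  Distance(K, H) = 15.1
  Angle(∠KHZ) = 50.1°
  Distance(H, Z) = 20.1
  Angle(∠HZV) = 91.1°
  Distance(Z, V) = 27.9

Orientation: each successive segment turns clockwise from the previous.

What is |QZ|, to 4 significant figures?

11.05

∠QKH = 37.1° gives KH at -50.40° from the x-axis; with |KH| = 15.1, H = (5.297, -26.53). ∠KHZ = 50.1° gives HZ at 179.7° from the x-axis; with |HZ| = 20.1, Z = (-14.80, -26.42). Then |QZ| = |Z − Q| = 11.05.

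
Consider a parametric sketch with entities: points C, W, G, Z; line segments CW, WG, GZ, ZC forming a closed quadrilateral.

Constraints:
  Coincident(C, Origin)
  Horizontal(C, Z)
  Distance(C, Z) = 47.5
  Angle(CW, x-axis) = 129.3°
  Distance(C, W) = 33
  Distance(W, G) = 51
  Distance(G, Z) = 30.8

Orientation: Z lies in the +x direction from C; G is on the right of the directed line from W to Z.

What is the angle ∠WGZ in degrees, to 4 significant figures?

124.5°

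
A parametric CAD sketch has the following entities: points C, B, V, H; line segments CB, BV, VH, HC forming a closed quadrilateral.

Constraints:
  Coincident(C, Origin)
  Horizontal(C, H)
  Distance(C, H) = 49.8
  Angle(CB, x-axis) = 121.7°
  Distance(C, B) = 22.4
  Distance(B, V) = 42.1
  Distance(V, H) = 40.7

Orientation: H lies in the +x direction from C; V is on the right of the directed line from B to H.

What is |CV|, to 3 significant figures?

19.8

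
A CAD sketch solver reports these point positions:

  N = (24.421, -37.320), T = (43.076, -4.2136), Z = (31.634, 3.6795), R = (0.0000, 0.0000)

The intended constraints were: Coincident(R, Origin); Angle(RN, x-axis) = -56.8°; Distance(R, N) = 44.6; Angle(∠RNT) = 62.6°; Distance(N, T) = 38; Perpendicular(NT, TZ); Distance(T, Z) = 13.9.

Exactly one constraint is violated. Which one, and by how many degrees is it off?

Perpendicular(NT, TZ) — off by 5.20°.

R = (0.00, 0.00) ✓; RN at -56.80° ✓; |RN| = 44.60 ✓; ∠RNT = 62.60° ✓; |NT| = 38.00 ✓; ∠(NT, TZ) = 84.80° ✗; |TZ| = 13.90 ✓.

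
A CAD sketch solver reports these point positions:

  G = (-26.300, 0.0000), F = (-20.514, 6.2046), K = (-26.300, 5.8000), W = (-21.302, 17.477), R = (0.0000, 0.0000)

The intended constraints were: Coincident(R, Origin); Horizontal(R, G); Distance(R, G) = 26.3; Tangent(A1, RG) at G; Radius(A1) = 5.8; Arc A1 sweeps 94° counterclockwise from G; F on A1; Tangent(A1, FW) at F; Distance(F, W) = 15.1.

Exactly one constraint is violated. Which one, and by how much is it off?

Distance(F, W) = 15.1 — off by 3.80.

R = (0.00, 0.00) ✓; R.y = 0.00, G.y = 0.00 ✓; |RG| = 26.30 ✓; ∠(KG, GR) = 90.00° ✓; |KG| = 5.800 ✓; bearing(K→F) − bearing(K→G) = 94.00° ✓; |KF| = 5.800 ✓; ∠(KF, FW) = 90.00° ✓; |FW| = 11.30 ✗.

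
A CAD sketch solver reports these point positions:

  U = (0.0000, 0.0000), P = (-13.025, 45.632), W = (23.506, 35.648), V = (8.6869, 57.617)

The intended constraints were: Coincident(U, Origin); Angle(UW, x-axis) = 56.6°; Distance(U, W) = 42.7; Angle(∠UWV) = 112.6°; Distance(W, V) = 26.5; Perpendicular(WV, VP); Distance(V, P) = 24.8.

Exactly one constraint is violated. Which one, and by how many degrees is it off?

Perpendicular(WV, VP) — off by 5.10°.

U = (0.00, 0.00) ✓; UW at 56.60° ✓; |UW| = 42.70 ✓; ∠UWV = 112.6° ✓; |WV| = 26.50 ✓; ∠(WV, VP) = 84.90° ✗; |VP| = 24.80 ✓.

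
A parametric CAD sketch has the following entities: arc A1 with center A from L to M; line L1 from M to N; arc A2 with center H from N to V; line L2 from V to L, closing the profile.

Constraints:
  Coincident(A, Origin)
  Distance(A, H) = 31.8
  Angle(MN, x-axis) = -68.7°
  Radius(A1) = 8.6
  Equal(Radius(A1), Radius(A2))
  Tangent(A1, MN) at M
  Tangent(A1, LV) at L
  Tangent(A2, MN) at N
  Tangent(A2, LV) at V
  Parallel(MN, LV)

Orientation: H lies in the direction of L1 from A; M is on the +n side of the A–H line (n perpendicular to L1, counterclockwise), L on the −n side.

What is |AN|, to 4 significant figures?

32.94

The slot axis is L1's direction at -68.7°, so u = (cos -68.7°, sin -68.7°) = (0.3633, -0.9317) and n = (−sin -68.7°, cos -68.7°) = (0.9317, 0.3633). A is at the origin and H lies 31.8 along u from A, so H = 31.8·u = (11.55, -29.63). Tangency of A1 to both parallel lines with radius 8.6 puts M and L at A ± 8.6·n: M = (8.013, 3.124), L = (-8.013, -3.124). Equal radii place N and V the same way about H: N = H + 8.6·n = (19.56, -26.50), V = H − 8.6·n = (3.539, -32.75). Then |AN| = |N − A| = 32.94.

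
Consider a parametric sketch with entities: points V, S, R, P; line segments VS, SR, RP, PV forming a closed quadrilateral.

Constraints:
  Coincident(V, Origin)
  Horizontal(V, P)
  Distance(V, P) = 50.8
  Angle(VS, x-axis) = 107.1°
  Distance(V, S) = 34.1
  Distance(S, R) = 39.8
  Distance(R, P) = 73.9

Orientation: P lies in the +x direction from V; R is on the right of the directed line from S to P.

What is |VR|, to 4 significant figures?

23.48

V is at the origin; V and P share the same y with |VP| = 50.8 and P in +x, so P = (50.8, 0). VS runs at 107.1° with |VS| = 34.1, so S = (-10.03, 32.59). R is determined by |SR| = 39.8 and |RP| = 73.9 together: it lies at the intersection of circle(S, 39.8) and circle(P, 73.9). With |SP| = 69.01, the foot of the radical line on SP is 6.412 from S and the perpendicular offset is √(39.8² − 6.412²) = 39.28. Taking the right-of-SP solution: R = (-22.93, -5.059).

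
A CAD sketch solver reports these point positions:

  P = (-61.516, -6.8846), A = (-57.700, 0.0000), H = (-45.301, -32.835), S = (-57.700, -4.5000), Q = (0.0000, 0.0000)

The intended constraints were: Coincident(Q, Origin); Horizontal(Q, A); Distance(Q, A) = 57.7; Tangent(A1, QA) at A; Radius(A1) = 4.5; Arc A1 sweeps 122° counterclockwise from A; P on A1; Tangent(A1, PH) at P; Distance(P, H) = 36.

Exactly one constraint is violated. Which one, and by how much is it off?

Distance(P, H) = 36 — off by 5.40.

Q = (0.00, 0.00) ✓; Q.y = 0.00, A.y = 0.00 ✓; |QA| = 57.70 ✓; ∠(SA, AQ) = 90.00° ✓; |SA| = 4.500 ✓; bearing(S→P) − bearing(S→A) = 122.0° ✓; |SP| = 4.500 ✓; ∠(SP, PH) = 90.00° ✓; |PH| = 30.60 ✗.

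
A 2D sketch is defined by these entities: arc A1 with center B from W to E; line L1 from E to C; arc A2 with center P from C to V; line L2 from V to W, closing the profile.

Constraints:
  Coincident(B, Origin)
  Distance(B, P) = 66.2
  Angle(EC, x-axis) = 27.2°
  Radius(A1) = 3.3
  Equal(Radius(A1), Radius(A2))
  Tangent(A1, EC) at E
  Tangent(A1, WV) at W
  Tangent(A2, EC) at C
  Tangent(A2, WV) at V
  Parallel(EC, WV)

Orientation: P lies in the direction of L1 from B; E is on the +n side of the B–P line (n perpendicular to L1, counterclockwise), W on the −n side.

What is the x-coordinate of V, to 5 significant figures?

60.388

Tangency of A1 to both parallel lines with radius 3.3 puts E and W at B ± 3.3·n: E = (-1.5084, 2.9351), W = (1.5084, -2.9351). Equal radii place C and V the same way about P: C = P + 3.3·n = (57.371, 33.195), V = P − 3.3·n = (60.388, 27.325). So V.x = 60.388.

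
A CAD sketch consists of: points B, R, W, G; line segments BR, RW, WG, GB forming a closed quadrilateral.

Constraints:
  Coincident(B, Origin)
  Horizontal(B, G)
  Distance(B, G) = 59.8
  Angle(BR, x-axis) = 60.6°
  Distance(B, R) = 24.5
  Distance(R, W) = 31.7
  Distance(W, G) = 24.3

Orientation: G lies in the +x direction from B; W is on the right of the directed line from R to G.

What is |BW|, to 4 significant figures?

35.50

Checks: |RW| = 31.70 ✓; |WG| = 24.30 ✓.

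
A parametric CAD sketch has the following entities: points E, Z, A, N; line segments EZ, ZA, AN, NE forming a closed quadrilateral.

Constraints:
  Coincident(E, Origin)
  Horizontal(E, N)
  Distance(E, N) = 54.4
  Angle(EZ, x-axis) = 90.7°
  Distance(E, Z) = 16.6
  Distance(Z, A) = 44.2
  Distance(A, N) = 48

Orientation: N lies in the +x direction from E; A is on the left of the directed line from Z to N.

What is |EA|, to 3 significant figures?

55.8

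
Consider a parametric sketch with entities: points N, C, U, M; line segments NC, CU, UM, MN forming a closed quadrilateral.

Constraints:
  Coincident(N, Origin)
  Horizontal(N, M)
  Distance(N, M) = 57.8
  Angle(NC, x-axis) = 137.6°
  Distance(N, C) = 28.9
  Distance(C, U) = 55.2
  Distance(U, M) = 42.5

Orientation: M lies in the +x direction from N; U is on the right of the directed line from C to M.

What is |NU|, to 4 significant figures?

26.30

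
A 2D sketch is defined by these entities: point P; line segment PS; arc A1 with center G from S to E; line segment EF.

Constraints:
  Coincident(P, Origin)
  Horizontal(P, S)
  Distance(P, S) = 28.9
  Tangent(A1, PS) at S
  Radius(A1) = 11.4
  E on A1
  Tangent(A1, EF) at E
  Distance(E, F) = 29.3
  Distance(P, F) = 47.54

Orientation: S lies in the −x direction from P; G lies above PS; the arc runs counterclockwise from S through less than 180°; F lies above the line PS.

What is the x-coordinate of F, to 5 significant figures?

-22.094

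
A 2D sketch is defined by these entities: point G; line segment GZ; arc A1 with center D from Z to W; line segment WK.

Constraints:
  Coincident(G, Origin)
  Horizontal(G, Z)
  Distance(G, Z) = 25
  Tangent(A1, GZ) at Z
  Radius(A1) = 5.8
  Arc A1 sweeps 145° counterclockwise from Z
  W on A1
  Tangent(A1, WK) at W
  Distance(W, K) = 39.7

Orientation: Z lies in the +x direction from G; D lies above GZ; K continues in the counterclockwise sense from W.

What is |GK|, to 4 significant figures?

33.58

On A1, Z sits at bearing -90° from D; a 145° counterclockwise sweep puts W at bearing 55°, so W = D + 5.8·(cos 55°, sin 55°) = (28.33, 10.55). A1 meets WK tangentially, so DW is at right angles to WK, so WK runs along (−sin 55°, cos 55°); with |WK| = 39.7, K = (-4.194, 33.32). Then |GK| = |K − G| = 33.58.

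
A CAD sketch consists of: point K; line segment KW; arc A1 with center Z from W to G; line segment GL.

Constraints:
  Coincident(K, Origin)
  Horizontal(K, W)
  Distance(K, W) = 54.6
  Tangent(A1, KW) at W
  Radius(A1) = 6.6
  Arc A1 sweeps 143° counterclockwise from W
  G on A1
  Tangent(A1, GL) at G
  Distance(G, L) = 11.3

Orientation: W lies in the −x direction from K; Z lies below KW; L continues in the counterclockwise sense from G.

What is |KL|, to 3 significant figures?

52.9

K is at the origin; KW is horizontal with |KW| = 54.6 and W on the −x side, so W = (-54.6, 0.00). Since A1 is tangent to KW there, ZW ⟂ KW, so Z = W + (0, -6.6) = (-54.6, -6.60). On A1, W sits at bearing 90° from Z; a 143° counterclockwise sweep puts G at bearing 233°, so G = Z + 6.6·(cos 233°, sin 233°) = (-58.6, -11.9). Since A1 is tangent to GL there, ZG ⟂ GL, so GL runs along (−sin 233°, cos 233°); with |GL| = 11.3, L = (-49.5, -18.7). Then |KL| = |L − K| = 52.9.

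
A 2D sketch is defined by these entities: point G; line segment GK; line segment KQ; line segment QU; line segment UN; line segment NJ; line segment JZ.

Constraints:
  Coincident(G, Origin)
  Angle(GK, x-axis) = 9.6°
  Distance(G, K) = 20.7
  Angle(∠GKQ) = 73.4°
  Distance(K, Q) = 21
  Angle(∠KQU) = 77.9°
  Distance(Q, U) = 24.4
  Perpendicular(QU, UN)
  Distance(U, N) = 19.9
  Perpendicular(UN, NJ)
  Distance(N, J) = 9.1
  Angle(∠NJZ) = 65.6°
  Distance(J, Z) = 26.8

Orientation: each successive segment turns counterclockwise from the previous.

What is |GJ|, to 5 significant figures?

11.803

G is at the origin; GK runs at 9.6° with length 20.7, so K = (20.410, 3.4521). ∠GKQ = 73.4° gives KQ at 116.20° from the x-axis; with |KQ| = 21.0, Q = (11.138, 22.295). ∠KQU = 77.9° gives QU at -141.70° from the x-axis; with |QU| = 24.4, U = (-8.0100, 7.1719). QU ⟂ UN, so UN runs at -51.700°; with |UN| = 19.9, N = (4.3236, -8.4451). The perpendicularity gives NJ at right angles to UN, so NJ runs at 38.300°; with |NJ| = 9.1, J = (11.465, -2.8051). Then |GJ| = |J − G| = 11.803.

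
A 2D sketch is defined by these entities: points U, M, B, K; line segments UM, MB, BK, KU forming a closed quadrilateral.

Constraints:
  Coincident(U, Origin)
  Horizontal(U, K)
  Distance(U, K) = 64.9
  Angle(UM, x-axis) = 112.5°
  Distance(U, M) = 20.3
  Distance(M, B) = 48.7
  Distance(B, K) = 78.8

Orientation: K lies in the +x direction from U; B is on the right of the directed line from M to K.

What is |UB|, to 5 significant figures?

30.992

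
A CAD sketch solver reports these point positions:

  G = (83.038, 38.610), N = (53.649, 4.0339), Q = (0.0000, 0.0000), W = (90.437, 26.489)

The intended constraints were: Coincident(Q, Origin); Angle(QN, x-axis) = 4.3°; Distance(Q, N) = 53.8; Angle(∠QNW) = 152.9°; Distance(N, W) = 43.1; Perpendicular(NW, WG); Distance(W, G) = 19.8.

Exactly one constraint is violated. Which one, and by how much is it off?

Distance(W, G) = 19.8 — off by 5.60.

Q = (0.00, 0.00) ✓; QN at 4.300° ✓; |QN| = 53.80 ✓; ∠QNW = 152.9° ✓; |NW| = 43.10 ✓; ∠(NW, WG) = 90.00° ✓; |WG| = 14.20 ✗.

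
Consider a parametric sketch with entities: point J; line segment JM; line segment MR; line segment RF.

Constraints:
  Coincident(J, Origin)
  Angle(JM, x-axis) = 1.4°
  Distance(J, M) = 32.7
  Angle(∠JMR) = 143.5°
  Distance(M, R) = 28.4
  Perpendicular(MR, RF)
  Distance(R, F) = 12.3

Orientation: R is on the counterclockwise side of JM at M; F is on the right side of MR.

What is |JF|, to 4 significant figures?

63.24

J is at the origin; JM runs at 1.4° with length 32.7, so M = 32.7·(cos 1.4°, sin 1.4°) = (32.69, 0.7989). ∠JMR = 143.5°, so MR runs at 1.4° + (180° − 143.5°) = 37.90° from the x-axis; with |MR| = 28.4, R = M + 28.4·(cos 37.90°, sin 37.90°) = (55.10, 18.24). The perpendicularity gives RF at right angles to MR; with |RF| = 12.3 on the right of MR, F = R + 12.3·(0.6143, -0.7891) = (62.66, 8.539). Then |JF| = |F − J| = 63.24.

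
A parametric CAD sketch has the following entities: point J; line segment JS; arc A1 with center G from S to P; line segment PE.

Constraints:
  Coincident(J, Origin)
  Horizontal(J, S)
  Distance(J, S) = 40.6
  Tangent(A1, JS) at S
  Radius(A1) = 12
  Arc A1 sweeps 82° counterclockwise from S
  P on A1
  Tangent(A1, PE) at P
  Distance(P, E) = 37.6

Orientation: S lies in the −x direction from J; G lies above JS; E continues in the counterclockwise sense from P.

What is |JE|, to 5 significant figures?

53.046

On A1, S sits at bearing -90° from G; an 82° counterclockwise sweep puts P at bearing -8°, so P = G + 12.0·(cos -8°, sin -8°) = (-28.717, 10.330). Tangency of A1 to PE means the radius GP is perpendicular to PE, so PE runs along (−sin -8°, cos -8°); with |PE| = 37.6, E = (-23.484, 47.564). Then |JE| = |E − J| = 53.046.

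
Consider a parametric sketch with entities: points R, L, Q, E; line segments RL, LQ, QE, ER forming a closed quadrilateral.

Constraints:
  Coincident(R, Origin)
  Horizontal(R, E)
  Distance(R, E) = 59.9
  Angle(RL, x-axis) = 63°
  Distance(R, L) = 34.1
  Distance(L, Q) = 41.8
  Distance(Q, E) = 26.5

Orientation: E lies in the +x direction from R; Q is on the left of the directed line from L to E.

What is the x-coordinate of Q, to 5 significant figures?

57.086

R is at the origin; R and E share the same y with |RE| = 59.9 and E in +x, so E = (59.9, 0). RL runs at 63.0° with |RL| = 34.1, so L = (15.481, 30.383). Q is determined by |LQ| = 41.8 and |QE| = 26.5 together: it lies at the intersection of circle(L, 41.8) and circle(E, 26.5). With |LE| = 53.816, the foot of the radical line on LE is 36.617 from L and the perpendicular offset is √(41.8² − 36.617²) = 20.160. Taking the left-of-LE solution: Q = (57.086, 26.350).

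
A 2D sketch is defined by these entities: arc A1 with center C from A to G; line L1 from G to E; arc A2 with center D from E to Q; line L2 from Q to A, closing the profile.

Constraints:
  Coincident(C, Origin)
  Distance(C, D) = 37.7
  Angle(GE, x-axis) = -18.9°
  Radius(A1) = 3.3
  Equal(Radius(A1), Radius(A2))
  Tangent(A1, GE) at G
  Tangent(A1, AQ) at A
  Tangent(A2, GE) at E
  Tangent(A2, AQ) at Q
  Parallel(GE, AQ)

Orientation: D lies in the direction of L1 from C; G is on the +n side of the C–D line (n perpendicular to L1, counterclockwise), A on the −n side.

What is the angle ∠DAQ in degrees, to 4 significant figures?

5.003°

Tangency of A1 to both parallel lines with radius 3.3 puts G and A at C ± 3.3·n: G = (1.069, 3.122), A = (-1.069, -3.122). Equal radii place E and Q the same way about D: E = D + 3.3·n = (36.74, -9.090), Q = D − 3.3·n = (34.60, -15.33). Then cos ∠DAQ = AD·AQ / (|AD||AQ|), giving 5.003°.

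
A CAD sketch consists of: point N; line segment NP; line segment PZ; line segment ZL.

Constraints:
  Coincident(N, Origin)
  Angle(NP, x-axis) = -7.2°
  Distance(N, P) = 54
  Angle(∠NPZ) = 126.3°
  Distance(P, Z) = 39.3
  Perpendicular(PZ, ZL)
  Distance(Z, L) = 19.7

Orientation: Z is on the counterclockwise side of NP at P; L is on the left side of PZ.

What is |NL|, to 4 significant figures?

75.14

N is at the origin; NP runs at -7.2° with length 54.0, so P = 54.0·(cos -7.2°, sin -7.2°) = (53.57, -6.768). ∠NPZ = 126.3°, so PZ runs at -7.2° + (180° − 126.3°) = 46.50° from the x-axis; with |PZ| = 39.3, Z = P + 39.3·(cos 46.50°, sin 46.50°) = (80.63, 21.74). The perpendicularity gives ZL at right angles to PZ; with |ZL| = 19.7 on the left of PZ, L = Z + 19.7·(-0.7254, 0.6884) = (66.34, 35.30). Then |NL| = |L − N| = 75.14.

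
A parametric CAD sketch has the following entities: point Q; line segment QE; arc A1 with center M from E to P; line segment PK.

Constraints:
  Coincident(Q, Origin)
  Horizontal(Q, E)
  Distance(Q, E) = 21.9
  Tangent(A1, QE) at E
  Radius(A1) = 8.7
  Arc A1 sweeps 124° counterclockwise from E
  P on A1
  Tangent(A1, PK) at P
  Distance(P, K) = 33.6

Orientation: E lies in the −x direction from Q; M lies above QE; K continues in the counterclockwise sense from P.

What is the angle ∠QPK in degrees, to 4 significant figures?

166.7°

Q is at the origin; Q and E share the same y with |QE| = 21.9 and E on the −x side, so E = (-21.90, 0.000). Tangency of A1 to QE means the radius ME is perpendicular to QE, so M = E + (0, 8.7) = (-21.90, 8.700). On A1, E sits at bearing -90° from M; a 124° counterclockwise sweep puts P at bearing 34°, so P = M + 8.7·(cos 34°, sin 34°) = (-14.69, 13.56). Since A1 is tangent to PK there, MP ⟂ PK, so PK runs along (−sin 34°, cos 34°); with |PK| = 33.6, K = (-33.48, 41.42). Then cos ∠QPK = PQ·PK / (|PQ||PK|), giving 166.7°.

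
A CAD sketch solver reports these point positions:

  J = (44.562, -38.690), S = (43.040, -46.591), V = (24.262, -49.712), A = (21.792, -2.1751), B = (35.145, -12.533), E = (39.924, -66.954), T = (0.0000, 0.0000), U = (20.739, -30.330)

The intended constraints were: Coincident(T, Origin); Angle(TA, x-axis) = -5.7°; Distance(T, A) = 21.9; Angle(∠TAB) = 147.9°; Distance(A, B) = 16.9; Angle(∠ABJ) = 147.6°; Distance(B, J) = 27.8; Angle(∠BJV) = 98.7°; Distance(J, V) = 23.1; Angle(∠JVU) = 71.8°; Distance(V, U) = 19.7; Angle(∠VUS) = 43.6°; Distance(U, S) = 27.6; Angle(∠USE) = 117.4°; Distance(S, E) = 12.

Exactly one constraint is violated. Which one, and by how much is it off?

Distance(S, E) = 12 — off by 8.60.

T = (0.00, 0.00) ✓; TA at -5.700° ✓; |TA| = 21.90 ✓; ∠TAB = 147.9° ✓; |AB| = 16.90 ✓; ∠ABJ = 147.6° ✓; |BJ| = 27.80 ✓; ∠BJV = 98.70° ✓; |JV| = 23.10 ✓; ∠JVU = 71.80° ✓; |VU| = 19.70 ✓; ∠VUS = 43.60° ✓; |US| = 27.60 ✓; ∠USE = 117.4° ✓; |SE| = 20.60 ✗.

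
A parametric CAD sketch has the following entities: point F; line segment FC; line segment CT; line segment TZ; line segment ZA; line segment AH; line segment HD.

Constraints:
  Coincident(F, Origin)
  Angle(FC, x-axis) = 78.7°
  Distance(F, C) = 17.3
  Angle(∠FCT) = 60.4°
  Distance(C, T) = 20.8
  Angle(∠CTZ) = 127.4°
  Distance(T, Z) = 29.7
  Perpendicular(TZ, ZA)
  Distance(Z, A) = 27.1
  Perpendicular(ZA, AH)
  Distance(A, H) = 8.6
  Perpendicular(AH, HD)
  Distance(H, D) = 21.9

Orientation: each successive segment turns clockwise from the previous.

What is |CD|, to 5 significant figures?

35.583

F is at the origin; FC runs at 78.7° with length 17.3, so C = (3.3899, 16.965). ∠FCT = 60.4° gives CT at -40.900° from the x-axis; with |CT| = 20.8, T = (19.112, 3.3460). ∠CTZ = 127.4° gives TZ at -93.500° from the x-axis; with |TZ| = 29.7, Z = (17.298, -26.299). TZ is perpendicular to ZA, so ZA runs at 176.50°; with |ZA| = 27.1, A = (-9.7510, -24.644). ZA ⟂ AH, so AH runs at 86.500°; with |AH| = 8.6, H = (-9.2260, -16.060). AH ⟂ HD, so HD runs at -3.5000°; with |HD| = 21.9, D = (12.633, -17.397). Then |CD| = |D − C| = 35.583.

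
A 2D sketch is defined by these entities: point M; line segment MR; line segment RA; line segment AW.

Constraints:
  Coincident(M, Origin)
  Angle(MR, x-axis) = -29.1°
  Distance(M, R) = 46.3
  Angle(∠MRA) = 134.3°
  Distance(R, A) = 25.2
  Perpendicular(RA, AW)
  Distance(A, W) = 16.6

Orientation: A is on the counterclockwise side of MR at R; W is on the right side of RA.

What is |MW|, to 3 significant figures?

76.1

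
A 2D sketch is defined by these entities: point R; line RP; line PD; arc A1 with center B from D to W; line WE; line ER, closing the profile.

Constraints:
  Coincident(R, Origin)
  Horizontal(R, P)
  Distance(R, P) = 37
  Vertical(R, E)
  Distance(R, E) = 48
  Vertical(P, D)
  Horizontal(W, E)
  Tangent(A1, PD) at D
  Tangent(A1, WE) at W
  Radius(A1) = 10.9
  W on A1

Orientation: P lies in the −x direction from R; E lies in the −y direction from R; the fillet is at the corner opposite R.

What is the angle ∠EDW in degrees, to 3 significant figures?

28.6°

R is at the origin; R and P share the same y with |RP| = 37.0 and P on the −x side, so P = (-37.0, 0.00). R and E share the same x with |RE| = 48.0 and E on the −y side, so E = (0.00, -48.0). The virtual corner opposite R is at (-37.0, -48.0). Tangency of A1 to PD means the radius BD is perpendicular to PD and A1 meets WE tangentially, so BW is at right angles to WE, with radius 10.9, so the center B sits 10.9 in from both sides at B = (-26.1, -37.1). That places the tangent points at D = (-37.0, -37.1) on PD and W = (-26.1, -48.0) on WE. Then cos ∠EDW = DE·DW / (|DE||DW|), giving 28.6°.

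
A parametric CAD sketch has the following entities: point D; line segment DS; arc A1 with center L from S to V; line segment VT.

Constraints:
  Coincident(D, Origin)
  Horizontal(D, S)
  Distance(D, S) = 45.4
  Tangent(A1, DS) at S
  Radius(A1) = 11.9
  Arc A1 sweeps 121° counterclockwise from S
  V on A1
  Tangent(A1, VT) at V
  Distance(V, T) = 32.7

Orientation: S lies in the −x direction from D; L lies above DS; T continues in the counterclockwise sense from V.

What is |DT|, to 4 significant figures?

69.50

D is at the origin; D and S share the same y with |DS| = 45.4 and S on the −x side, so S = (-45.40, 0.000). A1 meets DS tangentially, so LS is at right angles to DS, so L = S + (0, 11.9) = (-45.40, 11.90). On A1, S sits at bearing -90° from L; a 121° counterclockwise sweep puts V at bearing 31°, so V = L + 11.9·(cos 31°, sin 31°) = (-35.20, 18.03). A1 meets VT tangentially, so LV is at right angles to VT, so VT runs along (−sin 31°, cos 31°); with |VT| = 32.7, T = (-52.04, 46.06). Then |DT| = |T − D| = 69.50.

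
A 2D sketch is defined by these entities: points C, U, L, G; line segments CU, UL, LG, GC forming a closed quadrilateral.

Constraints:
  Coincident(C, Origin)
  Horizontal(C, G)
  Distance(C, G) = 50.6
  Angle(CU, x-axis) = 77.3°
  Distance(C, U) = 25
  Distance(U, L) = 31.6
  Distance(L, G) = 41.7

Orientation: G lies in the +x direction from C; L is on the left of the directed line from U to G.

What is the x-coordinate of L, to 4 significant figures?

33.91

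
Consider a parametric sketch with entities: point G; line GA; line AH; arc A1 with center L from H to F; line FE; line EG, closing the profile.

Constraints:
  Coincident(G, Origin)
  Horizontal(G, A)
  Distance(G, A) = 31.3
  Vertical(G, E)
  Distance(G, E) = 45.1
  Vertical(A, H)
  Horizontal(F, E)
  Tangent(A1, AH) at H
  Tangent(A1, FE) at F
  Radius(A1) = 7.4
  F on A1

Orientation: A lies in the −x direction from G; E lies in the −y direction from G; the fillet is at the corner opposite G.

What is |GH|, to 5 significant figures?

49.000

G is at the origin; GA is horizontal with |GA| = 31.3 and A on the −x side, so A = (-31.300, 0.0000). G and E share the same x with |GE| = 45.1 and E on the −y side, so E = (0.0000, -45.100). The virtual corner opposite G is at (-31.300, -45.100). A1 meets AH tangentially, so LH is at right angles to AH and tangency of A1 to FE means the radius LF is perpendicular to FE, with radius 7.4, so the center L sits 7.4 in from both sides at L = (-23.900, -37.700). That places the tangent points at H = (-31.300, -37.700) on AH and F = (-23.900, -45.100) on FE. Then |GH| = |H − G| = 49.000.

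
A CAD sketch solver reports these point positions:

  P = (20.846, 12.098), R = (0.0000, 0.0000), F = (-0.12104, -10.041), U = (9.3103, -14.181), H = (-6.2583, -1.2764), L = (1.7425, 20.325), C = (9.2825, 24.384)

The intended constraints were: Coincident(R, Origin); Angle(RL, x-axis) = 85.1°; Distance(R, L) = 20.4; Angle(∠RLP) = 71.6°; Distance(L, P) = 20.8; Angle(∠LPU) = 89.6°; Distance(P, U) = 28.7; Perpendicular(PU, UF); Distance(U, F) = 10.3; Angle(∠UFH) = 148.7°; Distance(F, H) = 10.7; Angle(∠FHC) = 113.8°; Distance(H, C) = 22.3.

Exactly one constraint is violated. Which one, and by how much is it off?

Distance(H, C) = 22.3 — off by 7.70.

R = (0.00, 0.00) ✓; RL at 85.10° ✓; |RL| = 20.40 ✓; ∠RLP = 71.60° ✓; |LP| = 20.80 ✓; ∠LPU = 89.60° ✓; |PU| = 28.70 ✓; ∠(PU, UF) = 90.00° ✓; |UF| = 10.30 ✓; ∠UFH = 148.7° ✓; |FH| = 10.70 ✓; ∠FHC = 113.8° ✓; |HC| = 30.00 ✗.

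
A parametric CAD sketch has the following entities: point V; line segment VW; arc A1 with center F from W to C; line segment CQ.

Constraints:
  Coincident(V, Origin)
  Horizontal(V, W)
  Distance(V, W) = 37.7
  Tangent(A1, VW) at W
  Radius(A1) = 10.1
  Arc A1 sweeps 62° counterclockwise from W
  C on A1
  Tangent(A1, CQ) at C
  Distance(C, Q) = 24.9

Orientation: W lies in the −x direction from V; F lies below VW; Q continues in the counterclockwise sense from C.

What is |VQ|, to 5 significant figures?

64.401

On A1, W sits at bearing 90° from F; a 62° counterclockwise sweep puts C at bearing 152°, so C = F + 10.1·(cos 152°, sin 152°) = (-46.618, -5.3583). Tangency of A1 to CQ means the radius FC is perpendicular to CQ, so CQ runs along (−sin 152°, cos 152°); with |CQ| = 24.9, Q = (-58.308, -27.344). Then |VQ| = |Q − V| = 64.401.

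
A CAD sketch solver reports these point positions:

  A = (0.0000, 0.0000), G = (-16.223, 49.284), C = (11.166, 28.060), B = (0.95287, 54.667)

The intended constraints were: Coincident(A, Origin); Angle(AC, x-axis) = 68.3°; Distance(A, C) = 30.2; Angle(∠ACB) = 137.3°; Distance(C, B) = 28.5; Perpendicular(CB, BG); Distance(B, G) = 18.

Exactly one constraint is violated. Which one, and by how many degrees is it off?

Perpendicular(CB, BG) — off by 3.60°.

A = (0.00, 0.00) ✓; AC at 68.30° ✓; |AC| = 30.20 ✓; ∠ACB = 137.3° ✓; |CB| = 28.50 ✓; ∠(CB, BG) = 86.40° ✗; |BG| = 18.00 ✓.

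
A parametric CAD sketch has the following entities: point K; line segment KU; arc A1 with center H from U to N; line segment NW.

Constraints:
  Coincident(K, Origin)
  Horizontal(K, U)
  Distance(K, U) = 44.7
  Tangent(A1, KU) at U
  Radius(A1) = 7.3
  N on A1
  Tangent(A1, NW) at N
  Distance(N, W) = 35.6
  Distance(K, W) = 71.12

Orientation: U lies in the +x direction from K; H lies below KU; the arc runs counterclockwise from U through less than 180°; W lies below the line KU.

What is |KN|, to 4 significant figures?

40.20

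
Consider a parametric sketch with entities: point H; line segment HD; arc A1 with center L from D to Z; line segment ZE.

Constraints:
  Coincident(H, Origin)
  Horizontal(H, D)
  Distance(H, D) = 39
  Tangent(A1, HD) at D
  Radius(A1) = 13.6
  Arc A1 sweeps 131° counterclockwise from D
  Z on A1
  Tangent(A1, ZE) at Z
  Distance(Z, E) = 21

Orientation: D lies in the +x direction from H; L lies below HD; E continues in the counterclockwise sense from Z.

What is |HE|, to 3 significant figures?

57.3

H is at the origin; H and D share the same y with |HD| = 39.0 and D on the +x side, so D = (39.0, 0.00). Since A1 is tangent to HD there, LD ⟂ HD, so L = D + (0, -13.6) = (39.0, -13.6). On A1, D sits at bearing 90° from L; a 131° counterclockwise sweep puts Z at bearing 221°, so Z = L + 13.6·(cos 221°, sin 221°) = (28.7, -22.5). The tangent condition forces LZ to be normal to ZE, so ZE runs along (−sin 221°, cos 221°); with |ZE| = 21.0, E = (42.5, -38.4). Then |HE| = |E − H| = 57.3.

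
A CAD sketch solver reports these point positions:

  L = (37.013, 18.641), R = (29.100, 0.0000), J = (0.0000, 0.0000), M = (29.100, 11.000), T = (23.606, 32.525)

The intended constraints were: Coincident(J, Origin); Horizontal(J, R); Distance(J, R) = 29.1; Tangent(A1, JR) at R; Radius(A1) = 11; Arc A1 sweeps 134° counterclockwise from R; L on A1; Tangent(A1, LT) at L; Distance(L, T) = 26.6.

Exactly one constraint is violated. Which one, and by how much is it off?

Distance(L, T) = 26.6 — off by 7.30.

J = (0.00, 0.00) ✓; J.y = 0.00, R.y = 0.00 ✓; |JR| = 29.10 ✓; ∠(MR, RJ) = 90.00° ✓; |MR| = 11.00 ✓; bearing(M→L) − bearing(M→R) = 134.0° ✓; |ML| = 11.00 ✓; ∠(ML, LT) = 90.00° ✓; |LT| = 19.30 ✗.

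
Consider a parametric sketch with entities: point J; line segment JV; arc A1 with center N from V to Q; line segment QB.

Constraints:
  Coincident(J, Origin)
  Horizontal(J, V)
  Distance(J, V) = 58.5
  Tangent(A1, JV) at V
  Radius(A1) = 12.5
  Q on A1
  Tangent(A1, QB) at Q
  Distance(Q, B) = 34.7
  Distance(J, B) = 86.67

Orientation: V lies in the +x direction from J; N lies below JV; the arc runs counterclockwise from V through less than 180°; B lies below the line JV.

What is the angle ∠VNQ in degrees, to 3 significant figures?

133°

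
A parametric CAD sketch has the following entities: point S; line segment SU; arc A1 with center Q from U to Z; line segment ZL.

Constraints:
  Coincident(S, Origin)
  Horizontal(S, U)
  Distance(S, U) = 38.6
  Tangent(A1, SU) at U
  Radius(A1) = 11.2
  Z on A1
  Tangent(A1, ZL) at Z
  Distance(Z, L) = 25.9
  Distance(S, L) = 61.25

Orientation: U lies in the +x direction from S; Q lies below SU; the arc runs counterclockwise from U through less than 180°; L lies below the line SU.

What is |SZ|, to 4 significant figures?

35.85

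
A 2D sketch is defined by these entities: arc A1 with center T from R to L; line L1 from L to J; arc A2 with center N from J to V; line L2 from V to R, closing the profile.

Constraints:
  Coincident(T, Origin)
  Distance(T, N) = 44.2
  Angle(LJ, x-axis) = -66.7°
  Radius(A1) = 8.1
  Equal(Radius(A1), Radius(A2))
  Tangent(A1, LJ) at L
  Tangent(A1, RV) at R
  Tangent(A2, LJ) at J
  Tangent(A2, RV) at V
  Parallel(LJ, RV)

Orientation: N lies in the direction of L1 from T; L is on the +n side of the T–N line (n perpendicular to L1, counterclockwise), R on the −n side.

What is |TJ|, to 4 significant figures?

44.94

Tangency of A1 to both parallel lines with radius 8.1 puts L and R at T ± 8.1·n: L = (7.439, 3.204), R = (-7.439, -3.204). Equal radii place J and V the same way about N: J = N + 8.1·n = (24.92, -37.39), V = N − 8.1·n = (10.04, -43.80). Then |TJ| = |J − T| = 44.94.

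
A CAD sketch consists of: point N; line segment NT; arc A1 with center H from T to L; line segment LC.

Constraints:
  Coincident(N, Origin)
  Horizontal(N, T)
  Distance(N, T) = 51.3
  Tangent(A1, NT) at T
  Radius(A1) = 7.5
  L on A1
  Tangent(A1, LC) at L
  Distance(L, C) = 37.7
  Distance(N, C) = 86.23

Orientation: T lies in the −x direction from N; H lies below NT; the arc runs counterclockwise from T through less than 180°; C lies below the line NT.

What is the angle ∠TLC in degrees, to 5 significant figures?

152.78°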